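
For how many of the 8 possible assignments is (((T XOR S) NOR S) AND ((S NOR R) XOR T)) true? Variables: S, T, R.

Satisfying assignments: (0,0,0)
Count: 1 out of 8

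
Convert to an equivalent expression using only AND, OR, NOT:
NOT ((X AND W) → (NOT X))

(X AND W) AND X
(Negated implication: NOT(A → B) = A AND NOT B)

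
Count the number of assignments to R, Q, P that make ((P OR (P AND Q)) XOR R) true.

Satisfying assignments: (0,0,1), (0,1,1), (1,0,0), (1,1,0)
Count: 4 out of 8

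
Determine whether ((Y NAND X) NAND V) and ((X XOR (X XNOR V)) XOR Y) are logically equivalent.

No. Counterexample: with V=0, X=0, Y=1, Expression 1 = 1 but Expression 2 = 0.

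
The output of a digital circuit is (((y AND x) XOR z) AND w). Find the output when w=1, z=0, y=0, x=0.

Substituting: (((0 AND 0) XOR 0) AND 1)
= 0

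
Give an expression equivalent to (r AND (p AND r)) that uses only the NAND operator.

((r NAND ((p NAND r) NAND (p NAND r))) NAND (r NAND ((p NAND r) NAND (p NAND r))))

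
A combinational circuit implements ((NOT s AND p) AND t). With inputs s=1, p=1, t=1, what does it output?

Substituting: ((NOT 1 AND 1) AND 1)
= 0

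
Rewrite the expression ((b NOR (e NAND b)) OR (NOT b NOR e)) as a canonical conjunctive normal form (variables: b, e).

(b OR e) AND (b OR NOT e) AND (NOT b OR NOT e)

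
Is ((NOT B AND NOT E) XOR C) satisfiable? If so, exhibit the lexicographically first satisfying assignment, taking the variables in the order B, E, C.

B=0, E=0, C=0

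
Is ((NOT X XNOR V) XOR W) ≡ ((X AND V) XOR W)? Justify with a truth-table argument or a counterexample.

No. Counterexample: with W=0, V=0, X=1, Expression 1 = 1 but Expression 2 = 0.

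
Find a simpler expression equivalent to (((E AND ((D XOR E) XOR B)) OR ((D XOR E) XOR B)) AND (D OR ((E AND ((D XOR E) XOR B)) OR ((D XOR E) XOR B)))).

By absorption (E AND (E OR v) = E) then absorption (E OR (E AND v) = E):
= ((D XOR E) XOR B)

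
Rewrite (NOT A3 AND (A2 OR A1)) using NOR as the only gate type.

(((A3 NOR A3) NOR (A3 NOR A3)) NOR (((A2 NOR A1) NOR (A2 NOR A1)) NOR ((A2 NOR A1) NOR (A2 NOR A1))))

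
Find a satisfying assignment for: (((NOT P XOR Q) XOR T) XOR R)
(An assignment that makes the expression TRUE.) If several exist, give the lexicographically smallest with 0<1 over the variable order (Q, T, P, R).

Q=0, T=0, P=0, R=0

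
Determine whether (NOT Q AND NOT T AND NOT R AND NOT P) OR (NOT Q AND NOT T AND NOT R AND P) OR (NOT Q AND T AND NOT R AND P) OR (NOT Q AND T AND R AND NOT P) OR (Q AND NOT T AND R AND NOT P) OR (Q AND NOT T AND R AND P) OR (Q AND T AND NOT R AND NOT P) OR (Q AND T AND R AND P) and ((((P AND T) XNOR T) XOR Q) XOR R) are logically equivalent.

Yes, they are equivalent — the two output columns agree on all 16 assignments:
Q | T | R | P | Expression 1 | Expression 2
-------------------------------------------
0 | 0 | 0 | 0 | 1 | 1
0 | 0 | 0 | 1 | 1 | 1
0 | 0 | 1 | 0 | 0 | 0
0 | 0 | 1 | 1 | 0 | 0
0 | 1 | 0 | 0 | 0 | 0
0 | 1 | 0 | 1 | 1 | 1
0 | 1 | 1 | 0 | 1 | 1
0 | 1 | 1 | 1 | 0 | 0
1 | 0 | 0 | 0 | 0 | 0
1 | 0 | 0 | 1 | 0 | 0
1 | 0 | 1 | 0 | 1 | 1
1 | 0 | 1 | 1 | 1 | 1
1 | 1 | 0 | 0 | 1 | 1
1 | 1 | 0 | 1 | 0 | 0
1 | 1 | 1 | 0 | 0 | 0
1 | 1 | 1 | 1 | 1 | 1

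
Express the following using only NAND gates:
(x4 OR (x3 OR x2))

((x4 NAND x4) NAND (((x3 NAND x3) NAND (x2 NAND x2)) NAND ((x3 NAND x3) NAND (x2 NAND x2))))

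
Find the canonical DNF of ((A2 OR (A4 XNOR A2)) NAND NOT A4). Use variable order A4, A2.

(A4 AND NOT A2) OR (A4 AND A2)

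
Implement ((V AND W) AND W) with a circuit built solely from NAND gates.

((((V NAND W) NAND (V NAND W)) NAND W) NAND (((V NAND W) NAND (V NAND W)) NAND W))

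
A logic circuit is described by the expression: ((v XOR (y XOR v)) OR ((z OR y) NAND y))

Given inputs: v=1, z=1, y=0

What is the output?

Substituting: ((1 XOR (0 XOR 1)) OR ((1 OR 0) NAND 0))
= 1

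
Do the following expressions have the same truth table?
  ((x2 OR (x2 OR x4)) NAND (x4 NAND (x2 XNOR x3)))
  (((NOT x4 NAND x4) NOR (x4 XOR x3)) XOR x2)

No. Counterexample: with x3=0, x4=0, x2=0, Expression 1 = 1 but Expression 2 = 0.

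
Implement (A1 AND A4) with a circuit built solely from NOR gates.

((A1 NOR A1) NOR (A4 NOR A4))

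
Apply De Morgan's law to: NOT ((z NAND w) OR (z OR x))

NOT (z NAND w) AND NOT (z OR x)
De Morgan's: NOT(OR of terms) = AND of negations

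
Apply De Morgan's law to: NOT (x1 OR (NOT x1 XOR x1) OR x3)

NOT x1 AND NOT (NOT x1 XOR x1) AND NOT x3
De Morgan's: NOT(OR of terms) = AND of negations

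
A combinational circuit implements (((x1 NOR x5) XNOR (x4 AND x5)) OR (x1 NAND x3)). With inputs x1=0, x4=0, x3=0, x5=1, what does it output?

Substituting: (((0 NOR 1) XNOR (0 AND 1)) OR (0 NAND 0))
= 1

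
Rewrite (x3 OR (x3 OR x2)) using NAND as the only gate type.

((x3 NAND x3) NAND (((x3 NAND x3) NAND (x2 NAND x2)) NAND ((x3 NAND x3) NAND (x2 NAND x2))))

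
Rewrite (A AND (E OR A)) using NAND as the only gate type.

((A NAND ((E NAND E) NAND (A NAND A))) NAND (A NAND ((E NAND E) NAND (A NAND A))))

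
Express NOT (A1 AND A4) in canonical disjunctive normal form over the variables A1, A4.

(NOT A1 AND NOT A4) OR (NOT A1 AND A4) OR (A1 AND NOT A4)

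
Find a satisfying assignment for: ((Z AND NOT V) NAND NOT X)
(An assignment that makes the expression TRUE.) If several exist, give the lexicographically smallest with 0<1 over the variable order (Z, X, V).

Z=0, X=0, V=0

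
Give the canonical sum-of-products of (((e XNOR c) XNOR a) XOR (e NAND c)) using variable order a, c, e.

Σm(0, 5, 6, 7) = (NOT a AND NOT c AND NOT e) OR (a AND NOT c AND e) OR (a AND c AND NOT e) OR (a AND c AND e)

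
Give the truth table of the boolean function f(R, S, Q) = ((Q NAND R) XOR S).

R | S | Q | Output
------------------
0 | 0 | 0 | 1
0 | 0 | 1 | 1
0 | 1 | 0 | 0
0 | 1 | 1 | 0
1 | 0 | 0 | 1
1 | 0 | 1 | 0
1 | 1 | 0 | 0
1 | 1 | 1 | 1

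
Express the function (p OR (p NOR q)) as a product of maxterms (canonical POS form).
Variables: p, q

ΠM(1) = (p OR NOT q)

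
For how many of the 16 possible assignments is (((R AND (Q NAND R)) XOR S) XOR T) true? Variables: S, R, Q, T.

Satisfying assignments: (0,0,0,1), (0,0,1,1), (0,1,0,0), (0,1,1,1), (1,0,0,0), (1,0,1,0), (1,1,0,1), (1,1,1,0)
Count: 8 out of 16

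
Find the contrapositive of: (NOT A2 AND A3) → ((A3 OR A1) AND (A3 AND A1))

Contrapositive: NOT ((A3 OR A1) AND (A3 AND A1)) → NOT (NOT A2 AND A3)
Note: A statement and its contrapositive are logically equivalent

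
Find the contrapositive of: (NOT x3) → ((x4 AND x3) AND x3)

Contrapositive: NOT ((x4 AND x3) AND x3) → x3
Note: A statement and its contrapositive are logically equivalent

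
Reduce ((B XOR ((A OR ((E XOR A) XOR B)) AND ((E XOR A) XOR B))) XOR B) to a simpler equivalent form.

By XOR self-cancellation ((E XOR v) XOR v = E) then absorption (E AND (E OR v) = E):
= ((E XOR A) XOR B)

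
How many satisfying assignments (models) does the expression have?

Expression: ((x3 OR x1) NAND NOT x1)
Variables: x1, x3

Satisfying assignments: (0,0), (1,0), (1,1)
Count: 3 out of 4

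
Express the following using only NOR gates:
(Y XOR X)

((((Y NOR X) NOR (Y NOR X)) NOR ((Y NOR X) NOR (Y NOR X))) NOR ((((Y NOR Y) NOR (X NOR X)) NOR ((Y NOR Y) NOR (X NOR X))) NOR (((Y NOR Y) NOR (X NOR X)) NOR ((Y NOR Y) NOR (X NOR X)))))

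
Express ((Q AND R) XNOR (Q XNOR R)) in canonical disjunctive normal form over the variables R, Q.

(NOT R AND Q) OR (R AND NOT Q) OR (R AND Q)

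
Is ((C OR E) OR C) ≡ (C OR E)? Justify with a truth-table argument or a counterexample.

Yes, they are equivalent — the two output columns agree on all 4 assignments:
C | E | Expression 1 | Expression 2
-----------------------------------
0 | 0 | 0 | 0
0 | 1 | 1 | 1
1 | 0 | 1 | 1
1 | 1 | 1 | 1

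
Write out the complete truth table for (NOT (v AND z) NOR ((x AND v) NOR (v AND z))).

z | x | v | Output
------------------
0 | 0 | 0 | 0
0 | 0 | 1 | 0
0 | 1 | 0 | 0
0 | 1 | 1 | 0
1 | 0 | 0 | 0
1 | 0 | 1 | 1
1 | 1 | 0 | 0
1 | 1 | 1 | 1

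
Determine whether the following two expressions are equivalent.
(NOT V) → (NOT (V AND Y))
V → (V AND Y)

No, Inverse is not equivalent to original (counterexample: Z=0, V=1, Y=0)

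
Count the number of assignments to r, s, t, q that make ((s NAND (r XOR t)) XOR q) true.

Satisfying assignments: (0,0,0,0), (0,0,1,0), (0,1,0,0), (0,1,1,1), (1,0,0,0), (1,0,1,0), (1,1,0,1), (1,1,1,0)
Count: 8 out of 16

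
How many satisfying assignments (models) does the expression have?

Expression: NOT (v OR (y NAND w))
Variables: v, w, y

Satisfying assignments: (0,1,1)
Count: 1 out of 8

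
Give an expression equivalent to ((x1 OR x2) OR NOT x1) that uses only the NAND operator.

((((x1 NAND x1) NAND (x2 NAND x2)) NAND ((x1 NAND x1) NAND (x2 NAND x2))) NAND ((x1 NAND x1) NAND (x1 NAND x1)))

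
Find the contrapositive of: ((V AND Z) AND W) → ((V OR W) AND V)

Contrapositive: NOT ((V OR W) AND V) → NOT ((V AND Z) AND W)
Note: A statement and its contrapositive are logically equivalent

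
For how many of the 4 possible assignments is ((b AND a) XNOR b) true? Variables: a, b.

Satisfying assignments: (0,0), (1,0), (1,1)
Count: 3 out of 4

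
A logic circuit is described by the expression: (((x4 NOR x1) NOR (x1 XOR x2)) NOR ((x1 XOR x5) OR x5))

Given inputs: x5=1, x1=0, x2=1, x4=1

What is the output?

Substituting: (((1 NOR 0) NOR (0 XOR 1)) NOR ((0 XOR 1) OR 1))
= 0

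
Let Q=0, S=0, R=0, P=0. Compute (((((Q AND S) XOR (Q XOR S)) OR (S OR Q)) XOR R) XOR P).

Substituting: (((((0 AND 0) XOR (0 XOR 0)) OR (0 OR 0)) XOR 0) XOR 0)
= 0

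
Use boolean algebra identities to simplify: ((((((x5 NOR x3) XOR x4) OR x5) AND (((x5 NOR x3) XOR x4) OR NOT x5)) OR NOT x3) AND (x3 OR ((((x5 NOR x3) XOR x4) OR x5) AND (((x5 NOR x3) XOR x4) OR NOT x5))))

By distribution ((E OR v) AND (E OR NOT v) = E) then distribution ((E OR v) AND (E OR NOT v) = E):
= ((x5 NOR x3) XOR x4)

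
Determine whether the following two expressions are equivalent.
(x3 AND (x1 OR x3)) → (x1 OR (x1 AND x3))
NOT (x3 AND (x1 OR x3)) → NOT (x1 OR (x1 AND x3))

No, Inverse is not equivalent to original (counterexample: x3=0, x1=1)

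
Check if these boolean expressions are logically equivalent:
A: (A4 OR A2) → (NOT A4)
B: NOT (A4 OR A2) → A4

No, Inverse is not equivalent to original (counterexample: A4=0, A2=0, A5=0)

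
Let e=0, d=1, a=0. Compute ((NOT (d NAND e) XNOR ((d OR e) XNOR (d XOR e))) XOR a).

Substituting: ((NOT (1 NAND 0) XNOR ((1 OR 0) XNOR (1 XOR 0))) XOR 0)
= 0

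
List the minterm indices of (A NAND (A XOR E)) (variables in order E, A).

Σm(0, 2, 3) = (NOT E AND NOT A) OR (E AND NOT A) OR (E AND A)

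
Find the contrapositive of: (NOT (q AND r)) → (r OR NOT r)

Contrapositive: NOT (r OR NOT r) → (q AND r)
Note: A statement and its contrapositive are logically equivalent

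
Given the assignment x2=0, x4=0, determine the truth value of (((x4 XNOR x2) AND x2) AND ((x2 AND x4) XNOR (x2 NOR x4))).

Substituting: (((0 XNOR 0) AND 0) AND ((0 AND 0) XNOR (0 NOR 0)))
= 0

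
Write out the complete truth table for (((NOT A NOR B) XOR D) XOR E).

D | A | E | B | Output
----------------------
0 | 0 | 0 | 0 | 0
0 | 0 | 0 | 1 | 0
0 | 0 | 1 | 0 | 1
0 | 0 | 1 | 1 | 1
0 | 1 | 0 | 0 | 1
0 | 1 | 0 | 1 | 0
0 | 1 | 1 | 0 | 0
0 | 1 | 1 | 1 | 1
1 | 0 | 0 | 0 | 1
1 | 0 | 0 | 1 | 1
1 | 0 | 1 | 0 | 0
1 | 0 | 1 | 1 | 0
1 | 1 | 0 | 0 | 0
1 | 1 | 0 | 1 | 1
1 | 1 | 1 | 0 | 1
1 | 1 | 1 | 1 | 0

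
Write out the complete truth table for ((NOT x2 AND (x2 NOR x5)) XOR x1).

x5 | x2 | x1 | Output
---------------------
0 | 0 | 0 | 1
0 | 0 | 1 | 0
0 | 1 | 0 | 0
0 | 1 | 1 | 1
1 | 0 | 0 | 0
1 | 0 | 1 | 1
1 | 1 | 0 | 0
1 | 1 | 1 | 1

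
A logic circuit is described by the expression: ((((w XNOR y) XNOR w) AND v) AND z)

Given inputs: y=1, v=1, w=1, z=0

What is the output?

Substituting: ((((1 XNOR 1) XNOR 1) AND 1) AND 0)
= 0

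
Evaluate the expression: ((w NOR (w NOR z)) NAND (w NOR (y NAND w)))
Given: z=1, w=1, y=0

Substituting: ((1 NOR (1 NOR 1)) NAND (1 NOR (0 NAND 1)))
= 1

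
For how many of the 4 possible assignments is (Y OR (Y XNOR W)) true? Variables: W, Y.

Satisfying assignments: (0,0), (0,1), (1,1)
Count: 3 out of 4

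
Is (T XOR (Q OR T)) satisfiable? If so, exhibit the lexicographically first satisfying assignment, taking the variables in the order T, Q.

T=0, Q=1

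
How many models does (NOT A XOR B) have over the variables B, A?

Satisfying assignments: (0,0), (1,1)
Count: 2 out of 4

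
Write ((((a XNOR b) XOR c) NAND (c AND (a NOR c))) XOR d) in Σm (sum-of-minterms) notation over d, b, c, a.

Σm(0, 1, 2, 3, 4, 5, 6, 7) = (NOT d AND NOT b AND NOT c AND NOT a) OR (NOT d AND NOT b AND NOT c AND a) OR (NOT d AND NOT b AND c AND NOT a) OR (NOT d AND NOT b AND c AND a) OR (NOT d AND b AND NOT c AND NOT a) OR (NOT d AND b AND NOT c AND a) OR (NOT d AND b AND c AND NOT a) OR (NOT d AND b AND c AND a)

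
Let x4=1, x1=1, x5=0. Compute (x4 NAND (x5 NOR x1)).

Substituting: (1 NAND (0 NOR 1))
= 1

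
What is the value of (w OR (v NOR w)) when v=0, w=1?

Substituting: (1 OR (0 NOR 1))
= 1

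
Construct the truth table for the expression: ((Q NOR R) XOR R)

Q | R | Output
--------------
0 | 0 | 1
0 | 1 | 1
1 | 0 | 0
1 | 1 | 1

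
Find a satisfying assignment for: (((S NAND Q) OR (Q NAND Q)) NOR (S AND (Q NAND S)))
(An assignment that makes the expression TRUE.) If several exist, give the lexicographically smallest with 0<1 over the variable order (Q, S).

Q=1, S=1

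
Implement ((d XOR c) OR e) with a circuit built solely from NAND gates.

((((d NAND (d NAND c)) NAND (c NAND (d NAND c))) NAND ((d NAND (d NAND c)) NAND (c NAND (d NAND c)))) NAND (e NAND e))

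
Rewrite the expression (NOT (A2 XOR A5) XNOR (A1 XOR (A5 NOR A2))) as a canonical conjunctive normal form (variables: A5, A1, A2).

(A5 OR NOT A1 OR A2) AND (A5 OR NOT A1 OR NOT A2) AND (NOT A5 OR A1 OR NOT A2) AND (NOT A5 OR NOT A1 OR A2)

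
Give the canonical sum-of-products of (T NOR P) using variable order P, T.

Σm(0) = (NOT P AND NOT T)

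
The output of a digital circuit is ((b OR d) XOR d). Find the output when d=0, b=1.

Substituting: ((1 OR 0) XOR 0)
= 1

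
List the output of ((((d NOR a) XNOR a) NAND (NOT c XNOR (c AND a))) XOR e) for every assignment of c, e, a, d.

c | e | a | d | Output
----------------------
0 | 0 | 0 | 0 | 1
0 | 0 | 0 | 1 | 1
0 | 0 | 1 | 0 | 1
0 | 0 | 1 | 1 | 1
0 | 1 | 0 | 0 | 0
0 | 1 | 0 | 1 | 0
0 | 1 | 1 | 0 | 0
0 | 1 | 1 | 1 | 0
1 | 0 | 0 | 0 | 1
1 | 0 | 0 | 1 | 0
1 | 0 | 1 | 0 | 1
1 | 0 | 1 | 1 | 1
1 | 1 | 0 | 0 | 0
1 | 1 | 0 | 1 | 1
1 | 1 | 1 | 0 | 0
1 | 1 | 1 | 1 | 0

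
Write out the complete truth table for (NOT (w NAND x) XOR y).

y | x | w | Output
------------------
0 | 0 | 0 | 0
0 | 0 | 1 | 0
0 | 1 | 0 | 0
0 | 1 | 1 | 1
1 | 0 | 0 | 1
1 | 0 | 1 | 1
1 | 1 | 0 | 1
1 | 1 | 1 | 0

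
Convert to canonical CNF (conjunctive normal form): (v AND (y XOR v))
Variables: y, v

(y OR v) AND (NOT y OR v) AND (NOT y OR NOT v)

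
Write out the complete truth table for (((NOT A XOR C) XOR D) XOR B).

C | D | A | B | Output
----------------------
0 | 0 | 0 | 0 | 1
0 | 0 | 0 | 1 | 0
0 | 0 | 1 | 0 | 0
0 | 0 | 1 | 1 | 1
0 | 1 | 0 | 0 | 0
0 | 1 | 0 | 1 | 1
0 | 1 | 1 | 0 | 1
0 | 1 | 1 | 1 | 0
1 | 0 | 0 | 0 | 0
1 | 0 | 0 | 1 | 1
1 | 0 | 1 | 0 | 1
1 | 0 | 1 | 1 | 0
1 | 1 | 0 | 0 | 1
1 | 1 | 0 | 1 | 0
1 | 1 | 1 | 0 | 0
1 | 1 | 1 | 1 | 1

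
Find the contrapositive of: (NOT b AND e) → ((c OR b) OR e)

Contrapositive: NOT ((c OR b) OR e) → NOT (NOT b AND e)
Note: A statement and its contrapositive are logically equivalent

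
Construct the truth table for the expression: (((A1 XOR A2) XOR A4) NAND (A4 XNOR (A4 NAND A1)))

A4 | A2 | A1 | Output
---------------------
0 | 0 | 0 | 1
0 | 0 | 1 | 1
0 | 1 | 0 | 1
0 | 1 | 1 | 1
1 | 0 | 0 | 0
1 | 0 | 1 | 1
1 | 1 | 0 | 1
1 | 1 | 1 | 1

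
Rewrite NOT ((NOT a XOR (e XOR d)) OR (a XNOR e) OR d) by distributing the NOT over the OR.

NOT (NOT a XOR (e XOR d)) AND NOT (a XNOR e) AND NOT d
De Morgan's: NOT(OR of terms) = AND of negations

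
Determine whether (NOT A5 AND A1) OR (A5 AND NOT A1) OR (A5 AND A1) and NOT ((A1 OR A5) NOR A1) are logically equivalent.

Yes, they are equivalent — the two output columns agree on all 4 assignments:
A5 | A1 | Expression 1 | Expression 2
-------------------------------------
0 | 0 | 0 | 0
0 | 1 | 1 | 1
1 | 0 | 1 | 1
1 | 1 | 1 | 1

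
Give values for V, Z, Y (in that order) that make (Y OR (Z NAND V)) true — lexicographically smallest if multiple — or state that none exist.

V=0, Z=0, Y=0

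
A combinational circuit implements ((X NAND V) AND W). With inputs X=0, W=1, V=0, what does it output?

Substituting: ((0 NAND 0) AND 1)
= 1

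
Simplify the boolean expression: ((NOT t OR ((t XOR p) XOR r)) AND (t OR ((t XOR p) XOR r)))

By distribution ((E OR v) AND (E OR NOT v) = E):
= ((t XOR p) XOR r)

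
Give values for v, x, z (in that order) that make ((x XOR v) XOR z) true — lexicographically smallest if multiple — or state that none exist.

v=0, x=0, z=1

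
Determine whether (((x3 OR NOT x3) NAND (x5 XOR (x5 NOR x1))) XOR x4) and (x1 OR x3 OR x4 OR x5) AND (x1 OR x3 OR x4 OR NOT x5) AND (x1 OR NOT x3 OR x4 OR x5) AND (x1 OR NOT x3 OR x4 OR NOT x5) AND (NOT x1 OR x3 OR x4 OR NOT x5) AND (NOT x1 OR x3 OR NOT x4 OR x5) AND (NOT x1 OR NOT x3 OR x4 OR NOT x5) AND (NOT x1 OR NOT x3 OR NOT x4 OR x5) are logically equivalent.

Yes, they are equivalent — the two output columns agree on all 16 assignments:
x1 | x3 | x4 | x5 | Expression 1 | Expression 2
-----------------------------------------------
0 | 0 | 0 | 0 | 0 | 0
0 | 0 | 0 | 1 | 0 | 0
0 | 0 | 1 | 0 | 1 | 1
0 | 0 | 1 | 1 | 1 | 1
0 | 1 | 0 | 0 | 0 | 0
0 | 1 | 0 | 1 | 0 | 0
0 | 1 | 1 | 0 | 1 | 1
0 | 1 | 1 | 1 | 1 | 1
1 | 0 | 0 | 0 | 1 | 1
1 | 0 | 0 | 1 | 0 | 0
1 | 0 | 1 | 0 | 0 | 0
1 | 0 | 1 | 1 | 1 | 1
1 | 1 | 0 | 0 | 1 | 1
1 | 1 | 0 | 1 | 0 | 0
1 | 1 | 1 | 0 | 0 | 0
1 | 1 | 1 | 1 | 1 | 1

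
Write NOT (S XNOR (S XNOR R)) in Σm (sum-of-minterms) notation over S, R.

Σm(0, 2) = (NOT S AND NOT R) OR (S AND NOT R)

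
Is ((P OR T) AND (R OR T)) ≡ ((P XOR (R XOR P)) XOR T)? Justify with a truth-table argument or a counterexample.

No. Counterexample: with P=0, T=0, R=1, Expression 1 = 0 but Expression 2 = 1.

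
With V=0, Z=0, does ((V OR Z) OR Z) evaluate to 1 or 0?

Substituting: ((0 OR 0) OR 0)
= 0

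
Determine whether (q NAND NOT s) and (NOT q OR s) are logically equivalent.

Yes, they are equivalent — the two output columns agree on all 4 assignments:
q | s | Expression 1 | Expression 2
-----------------------------------
0 | 0 | 1 | 1
0 | 1 | 1 | 1
1 | 0 | 0 | 0
1 | 1 | 1 | 1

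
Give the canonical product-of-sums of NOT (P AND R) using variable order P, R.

ΠM(3) = (NOT P OR NOT R)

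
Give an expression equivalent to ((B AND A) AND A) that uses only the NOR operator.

((((B NOR B) NOR (A NOR A)) NOR ((B NOR B) NOR (A NOR A))) NOR (A NOR A))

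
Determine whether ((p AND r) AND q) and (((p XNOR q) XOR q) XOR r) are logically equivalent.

No. Counterexample: with r=0, q=0, p=0, Expression 1 = 0 but Expression 2 = 1.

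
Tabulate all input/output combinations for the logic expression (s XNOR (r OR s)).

r | s | Output
--------------
0 | 0 | 1
0 | 1 | 1
1 | 0 | 0
1 | 1 | 1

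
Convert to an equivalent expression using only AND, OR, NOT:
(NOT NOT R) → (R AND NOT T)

NOT R OR (R AND NOT T)
(Implication elimination: A → B = NOT A OR B)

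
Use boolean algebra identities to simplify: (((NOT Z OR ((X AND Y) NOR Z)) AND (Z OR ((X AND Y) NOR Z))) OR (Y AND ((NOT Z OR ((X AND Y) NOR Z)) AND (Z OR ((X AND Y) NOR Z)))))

By absorption (E OR (E AND v) = E) then distribution ((E OR v) AND (E OR NOT v) = E):
= ((X AND Y) NOR Z)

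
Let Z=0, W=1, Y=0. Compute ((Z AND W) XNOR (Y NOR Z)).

Substituting: ((0 AND 1) XNOR (0 NOR 0))
= 0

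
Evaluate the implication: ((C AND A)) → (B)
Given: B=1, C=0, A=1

Antecedent ((C AND A)) = 0; consequent (B) = 1.
0 → 1 = 1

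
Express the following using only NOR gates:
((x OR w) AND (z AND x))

((((x NOR w) NOR (x NOR w)) NOR ((x NOR w) NOR (x NOR w))) NOR (((z NOR z) NOR (x NOR x)) NOR ((z NOR z) NOR (x NOR x))))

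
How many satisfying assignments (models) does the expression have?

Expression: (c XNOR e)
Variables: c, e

Satisfying assignments: (0,0), (1,1)
Count: 2 out of 4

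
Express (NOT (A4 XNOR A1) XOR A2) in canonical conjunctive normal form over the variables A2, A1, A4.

(A2 OR A1 OR A4) AND (A2 OR NOT A1 OR NOT A4) AND (NOT A2 OR A1 OR NOT A4) AND (NOT A2 OR NOT A1 OR A4)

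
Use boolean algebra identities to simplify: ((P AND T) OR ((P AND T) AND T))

By absorption (E OR (E AND v) = E):
= (P AND T)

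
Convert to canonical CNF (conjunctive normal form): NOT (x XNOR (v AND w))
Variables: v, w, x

(v OR w OR x) AND (v OR NOT w OR x) AND (NOT v OR w OR x) AND (NOT v OR NOT w OR NOT x)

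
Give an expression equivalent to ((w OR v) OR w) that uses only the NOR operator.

((((w NOR v) NOR (w NOR v)) NOR w) NOR (((w NOR v) NOR (w NOR v)) NOR w))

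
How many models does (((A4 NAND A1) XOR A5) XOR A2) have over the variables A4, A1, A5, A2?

Satisfying assignments: (0,0,0,0), (0,0,1,1), (0,1,0,0), (0,1,1,1), (1,0,0,0), (1,0,1,1), (1,1,0,1), (1,1,1,0)
Count: 8 out of 16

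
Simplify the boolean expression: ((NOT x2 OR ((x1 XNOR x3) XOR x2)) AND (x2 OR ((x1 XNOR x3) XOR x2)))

By distribution ((E OR v) AND (E OR NOT v) = E):
= ((x1 XNOR x3) XOR x2)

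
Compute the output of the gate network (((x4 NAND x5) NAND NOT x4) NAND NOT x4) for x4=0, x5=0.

Substituting: (((0 NAND 0) NAND NOT 0) NAND NOT 0)
= 1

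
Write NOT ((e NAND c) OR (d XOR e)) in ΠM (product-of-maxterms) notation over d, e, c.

ΠM(0, 1, 2, 3, 4, 5, 6) = (d OR e OR c) AND (d OR e OR NOT c) AND (d OR NOT e OR c) AND (d OR NOT e OR NOT c) AND (NOT d OR e OR c) AND (NOT d OR e OR NOT c) AND (NOT d OR NOT e OR c)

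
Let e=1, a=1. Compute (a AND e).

Substituting: (1 AND 1)
= 1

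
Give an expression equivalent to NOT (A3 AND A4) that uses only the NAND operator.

(((A3 NAND A4) NAND (A3 NAND A4)) NAND ((A3 NAND A4) NAND (A3 NAND A4)))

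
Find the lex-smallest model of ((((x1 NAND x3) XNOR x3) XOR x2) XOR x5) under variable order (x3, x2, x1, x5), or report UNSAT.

x3=0, x2=0, x1=0, x5=1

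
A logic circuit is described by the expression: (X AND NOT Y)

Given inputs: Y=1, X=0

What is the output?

Substituting: (0 AND NOT 1)
= 0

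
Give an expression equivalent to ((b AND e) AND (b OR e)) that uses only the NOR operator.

((((b NOR b) NOR (e NOR e)) NOR ((b NOR b) NOR (e NOR e))) NOR (((b NOR e) NOR (b NOR e)) NOR ((b NOR e) NOR (b NOR e))))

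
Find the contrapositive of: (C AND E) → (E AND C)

Contrapositive: NOT (E AND C) → NOT (C AND E)
Note: A statement and its contrapositive are logically equivalent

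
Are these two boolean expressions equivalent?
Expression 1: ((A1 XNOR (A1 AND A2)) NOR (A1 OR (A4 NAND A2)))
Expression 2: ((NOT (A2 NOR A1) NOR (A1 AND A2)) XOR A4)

No. Counterexample: with A4=0, A2=0, A1=0, Expression 1 = 0 but Expression 2 = 1.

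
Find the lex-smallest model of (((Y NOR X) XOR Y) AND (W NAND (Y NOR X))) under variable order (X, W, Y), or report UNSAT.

X=0, W=0, Y=0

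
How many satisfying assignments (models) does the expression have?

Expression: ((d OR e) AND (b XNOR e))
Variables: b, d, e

Satisfying assignments: (0,1,0), (1,0,1), (1,1,1)
Count: 3 out of 8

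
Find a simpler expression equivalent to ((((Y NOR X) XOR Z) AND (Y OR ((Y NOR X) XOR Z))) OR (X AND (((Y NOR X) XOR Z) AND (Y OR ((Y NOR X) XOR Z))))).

By absorption (E OR (E AND v) = E) then absorption (E AND (E OR v) = E):
= ((Y NOR X) XOR Z)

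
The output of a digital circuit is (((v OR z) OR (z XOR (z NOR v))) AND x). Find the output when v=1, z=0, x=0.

Substituting: (((1 OR 0) OR (0 XOR (0 NOR 1))) AND 0)
= 0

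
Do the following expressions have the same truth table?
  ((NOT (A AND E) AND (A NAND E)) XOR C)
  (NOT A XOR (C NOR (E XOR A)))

No. Counterexample: with C=0, E=0, A=0, Expression 1 = 1 but Expression 2 = 0.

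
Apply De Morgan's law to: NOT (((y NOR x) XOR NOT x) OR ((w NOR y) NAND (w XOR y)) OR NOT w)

NOT ((y NOR x) XOR NOT x) AND NOT ((w NOR y) NAND (w XOR y)) AND w
De Morgan's: NOT(OR of terms) = AND of negations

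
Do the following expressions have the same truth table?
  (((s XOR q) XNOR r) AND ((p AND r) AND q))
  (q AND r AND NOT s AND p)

Yes, they are equivalent — the two output columns agree on all 16 assignments:
q | r | s | p | Expression 1 | Expression 2
-------------------------------------------
0 | 0 | 0 | 0 | 0 | 0
0 | 0 | 0 | 1 | 0 | 0
0 | 0 | 1 | 0 | 0 | 0
0 | 0 | 1 | 1 | 0 | 0
0 | 1 | 0 | 0 | 0 | 0
0 | 1 | 0 | 1 | 0 | 0
0 | 1 | 1 | 0 | 0 | 0
0 | 1 | 1 | 1 | 0 | 0
1 | 0 | 0 | 0 | 0 | 0
1 | 0 | 0 | 1 | 0 | 0
1 | 0 | 1 | 0 | 0 | 0
1 | 0 | 1 | 1 | 0 | 0
1 | 1 | 0 | 0 | 0 | 0
1 | 1 | 0 | 1 | 1 | 1
1 | 1 | 1 | 0 | 0 | 0
1 | 1 | 1 | 1 | 0 | 0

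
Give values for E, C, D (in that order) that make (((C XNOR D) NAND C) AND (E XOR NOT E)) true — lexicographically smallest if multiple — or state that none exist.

E=0, C=0, D=0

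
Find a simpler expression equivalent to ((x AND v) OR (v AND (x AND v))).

By absorption (E OR (E AND v) = E):
= (x AND v)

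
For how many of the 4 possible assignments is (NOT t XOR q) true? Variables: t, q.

Satisfying assignments: (0,0), (1,1)
Count: 2 out of 4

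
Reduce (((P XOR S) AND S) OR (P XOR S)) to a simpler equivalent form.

By absorption (E OR (E AND v) = E):
= (P XOR S)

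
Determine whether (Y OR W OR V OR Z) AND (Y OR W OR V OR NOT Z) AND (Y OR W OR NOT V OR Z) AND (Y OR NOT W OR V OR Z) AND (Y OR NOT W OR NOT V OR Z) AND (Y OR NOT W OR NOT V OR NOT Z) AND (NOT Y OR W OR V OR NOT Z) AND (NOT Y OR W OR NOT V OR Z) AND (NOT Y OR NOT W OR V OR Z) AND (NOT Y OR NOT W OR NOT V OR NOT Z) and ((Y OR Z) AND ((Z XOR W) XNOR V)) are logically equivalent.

Yes, they are equivalent — the two output columns agree on all 16 assignments:
Y | W | V | Z | Expression 1 | Expression 2
-------------------------------------------
0 | 0 | 0 | 0 | 0 | 0
0 | 0 | 0 | 1 | 0 | 0
0 | 0 | 1 | 0 | 0 | 0
0 | 0 | 1 | 1 | 1 | 1
0 | 1 | 0 | 0 | 0 | 0
0 | 1 | 0 | 1 | 1 | 1
0 | 1 | 1 | 0 | 0 | 0
0 | 1 | 1 | 1 | 0 | 0
1 | 0 | 0 | 0 | 1 | 1
1 | 0 | 0 | 1 | 0 | 0
1 | 0 | 1 | 0 | 0 | 0
1 | 0 | 1 | 1 | 1 | 1
1 | 1 | 0 | 0 | 0 | 0
1 | 1 | 0 | 1 | 1 | 1
1 | 1 | 1 | 0 | 1 | 1
1 | 1 | 1 | 1 | 0 | 0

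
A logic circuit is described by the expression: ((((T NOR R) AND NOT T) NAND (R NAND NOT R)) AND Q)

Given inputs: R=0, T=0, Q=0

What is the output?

Substituting: ((((0 NOR 0) AND NOT 0) NAND (0 NAND NOT 0)) AND 0)
= 0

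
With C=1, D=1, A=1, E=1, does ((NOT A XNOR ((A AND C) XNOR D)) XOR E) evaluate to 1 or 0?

Substituting: ((NOT 1 XNOR ((1 AND 1) XNOR 1)) XOR 1)
= 1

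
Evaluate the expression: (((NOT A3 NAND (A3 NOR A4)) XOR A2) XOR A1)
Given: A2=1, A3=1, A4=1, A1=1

Substituting: (((NOT 1 NAND (1 NOR 1)) XOR 1) XOR 1)
= 1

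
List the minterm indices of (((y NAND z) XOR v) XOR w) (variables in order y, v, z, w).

Σm(0, 2, 5, 7, 8, 11, 13, 14) = (NOT y AND NOT v AND NOT z AND NOT w) OR (NOT y AND NOT v AND z AND NOT w) OR (NOT y AND v AND NOT z AND w) OR (NOT y AND v AND z AND w) OR (y AND NOT v AND NOT z AND NOT w) OR (y AND NOT v AND z AND w) OR (y AND v AND NOT z AND w) OR (y AND v AND z AND NOT w)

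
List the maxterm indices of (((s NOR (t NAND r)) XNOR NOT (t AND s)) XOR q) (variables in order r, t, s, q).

ΠM(0, 2, 4, 7, 8, 10, 13, 15) = (r OR t OR s OR q) AND (r OR t OR NOT s OR q) AND (r OR NOT t OR s OR q) AND (r OR NOT t OR NOT s OR NOT q) AND (NOT r OR t OR s OR q) AND (NOT r OR t OR NOT s OR q) AND (NOT r OR NOT t OR s OR NOT q) AND (NOT r OR NOT t OR NOT s OR NOT q)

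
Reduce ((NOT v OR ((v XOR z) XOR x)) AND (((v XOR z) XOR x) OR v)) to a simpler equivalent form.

By distribution ((E OR v) AND (E OR NOT v) = E):
= ((v XOR z) XOR x)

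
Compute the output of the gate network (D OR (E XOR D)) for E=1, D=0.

Substituting: (0 OR (1 XOR 0))
= 1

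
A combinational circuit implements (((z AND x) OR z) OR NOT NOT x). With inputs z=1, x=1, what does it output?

Substituting: (((1 AND 1) OR 1) OR NOT NOT 1)
= 1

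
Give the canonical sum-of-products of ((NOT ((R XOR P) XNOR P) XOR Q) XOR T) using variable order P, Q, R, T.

Σm(1, 2, 4, 7, 9, 10, 12, 15) = (NOT P AND NOT Q AND NOT R AND T) OR (NOT P AND NOT Q AND R AND NOT T) OR (NOT P AND Q AND NOT R AND NOT T) OR (NOT P AND Q AND R AND T) OR (P AND NOT Q AND NOT R AND T) OR (P AND NOT Q AND R AND NOT T) OR (P AND Q AND NOT R AND NOT T) OR (P AND Q AND R AND T)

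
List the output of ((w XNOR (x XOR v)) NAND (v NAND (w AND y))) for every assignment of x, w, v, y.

x | w | v | y | Output
----------------------
0 | 0 | 0 | 0 | 0
0 | 0 | 0 | 1 | 0
0 | 0 | 1 | 0 | 1
0 | 0 | 1 | 1 | 1
0 | 1 | 0 | 0 | 1
0 | 1 | 0 | 1 | 1
0 | 1 | 1 | 0 | 0
0 | 1 | 1 | 1 | 1
1 | 0 | 0 | 0 | 1
1 | 0 | 0 | 1 | 1
1 | 0 | 1 | 0 | 0
1 | 0 | 1 | 1 | 0
1 | 1 | 0 | 0 | 0
1 | 1 | 0 | 1 | 0
1 | 1 | 1 | 0 | 1
1 | 1 | 1 | 1 | 1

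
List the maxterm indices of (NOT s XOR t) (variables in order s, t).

ΠM(1, 2) = (s OR NOT t) AND (NOT s OR t)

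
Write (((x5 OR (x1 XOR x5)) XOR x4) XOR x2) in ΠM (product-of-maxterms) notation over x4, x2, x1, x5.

ΠM(0, 5, 6, 7, 9, 10, 11, 12) = (x4 OR x2 OR x1 OR x5) AND (x4 OR NOT x2 OR x1 OR NOT x5) AND (x4 OR NOT x2 OR NOT x1 OR x5) AND (x4 OR NOT x2 OR NOT x1 OR NOT x5) AND (NOT x4 OR x2 OR x1 OR NOT x5) AND (NOT x4 OR x2 OR NOT x1 OR x5) AND (NOT x4 OR x2 OR NOT x1 OR NOT x5) AND (NOT x4 OR NOT x2 OR x1 OR x5)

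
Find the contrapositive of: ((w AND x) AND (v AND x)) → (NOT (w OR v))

Contrapositive: (w OR v) → NOT ((w AND x) AND (v AND x))
Note: A statement and its contrapositive are logically equivalent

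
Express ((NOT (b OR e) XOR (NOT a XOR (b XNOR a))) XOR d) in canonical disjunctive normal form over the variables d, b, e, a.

(NOT d AND NOT b AND NOT e AND NOT a) OR (NOT d AND NOT b AND NOT e AND a) OR (NOT d AND b AND NOT e AND NOT a) OR (NOT d AND b AND NOT e AND a) OR (NOT d AND b AND e AND NOT a) OR (NOT d AND b AND e AND a) OR (d AND NOT b AND e AND NOT a) OR (d AND NOT b AND e AND a)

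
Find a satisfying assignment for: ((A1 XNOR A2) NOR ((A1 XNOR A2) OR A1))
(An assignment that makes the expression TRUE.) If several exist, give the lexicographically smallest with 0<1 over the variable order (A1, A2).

A1=0, A2=1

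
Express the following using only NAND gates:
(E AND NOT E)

((E NAND (E NAND E)) NAND (E NAND (E NAND E)))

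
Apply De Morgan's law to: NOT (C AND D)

NOT C OR NOT D
De Morgan's: NOT(AND of terms) = OR of negations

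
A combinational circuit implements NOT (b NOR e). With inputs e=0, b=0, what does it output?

Substituting: NOT (0 NOR 0)
= 0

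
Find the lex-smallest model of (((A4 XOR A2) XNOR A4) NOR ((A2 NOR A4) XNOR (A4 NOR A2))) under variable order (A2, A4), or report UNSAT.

UNSATISFIABLE - no assignment makes this expression true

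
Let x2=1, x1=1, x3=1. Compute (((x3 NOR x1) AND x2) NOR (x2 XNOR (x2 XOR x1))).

Substituting: (((1 NOR 1) AND 1) NOR (1 XNOR (1 XOR 1)))
= 1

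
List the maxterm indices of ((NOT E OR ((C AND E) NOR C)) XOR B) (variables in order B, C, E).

ΠM(3, 4, 5, 6) = (B OR NOT C OR NOT E) AND (NOT B OR C OR E) AND (NOT B OR C OR NOT E) AND (NOT B OR NOT C OR E)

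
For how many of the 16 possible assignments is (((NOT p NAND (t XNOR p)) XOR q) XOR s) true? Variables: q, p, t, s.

Satisfying assignments: (0,0,0,1), (0,0,1,0), (0,1,0,0), (0,1,1,0), (1,0,0,0), (1,0,1,1), (1,1,0,1), (1,1,1,1)
Count: 8 out of 16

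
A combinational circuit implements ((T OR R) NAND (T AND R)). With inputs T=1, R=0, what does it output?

Substituting: ((1 OR 0) NAND (1 AND 0))
= 1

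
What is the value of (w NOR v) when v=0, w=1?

Substituting: (1 NOR 0)
= 0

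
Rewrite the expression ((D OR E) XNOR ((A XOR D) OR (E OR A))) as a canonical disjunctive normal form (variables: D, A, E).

(NOT D AND NOT A AND NOT E) OR (NOT D AND NOT A AND E) OR (NOT D AND A AND E) OR (D AND NOT A AND NOT E) OR (D AND NOT A AND E) OR (D AND A AND NOT E) OR (D AND A AND E)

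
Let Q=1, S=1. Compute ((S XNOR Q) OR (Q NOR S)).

Substituting: ((1 XNOR 1) OR (1 NOR 1))
= 1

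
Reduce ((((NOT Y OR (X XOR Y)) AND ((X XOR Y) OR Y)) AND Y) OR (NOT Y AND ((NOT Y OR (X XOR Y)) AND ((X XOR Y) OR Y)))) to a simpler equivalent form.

By distribution ((E AND v) OR (E AND NOT v) = E) then distribution ((E OR v) AND (E OR NOT v) = E):
= (X XOR Y)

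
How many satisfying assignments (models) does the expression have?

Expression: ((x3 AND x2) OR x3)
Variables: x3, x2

Satisfying assignments: (1,0), (1,1)
Count: 2 out of 4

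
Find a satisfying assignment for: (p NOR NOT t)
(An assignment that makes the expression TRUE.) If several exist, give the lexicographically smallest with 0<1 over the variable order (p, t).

p=0, t=1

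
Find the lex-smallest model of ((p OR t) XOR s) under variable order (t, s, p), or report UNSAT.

t=0, s=0, p=1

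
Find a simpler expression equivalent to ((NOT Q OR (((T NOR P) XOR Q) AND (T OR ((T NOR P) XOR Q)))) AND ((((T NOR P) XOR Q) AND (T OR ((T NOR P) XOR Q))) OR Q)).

By distribution ((E OR v) AND (E OR NOT v) = E) then absorption (E AND (E OR v) = E):
= ((T NOR P) XOR Q)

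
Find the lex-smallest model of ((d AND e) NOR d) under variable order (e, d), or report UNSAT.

e=0, d=0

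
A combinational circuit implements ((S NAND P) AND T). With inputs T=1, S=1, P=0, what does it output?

Substituting: ((1 NAND 0) AND 1)
= 1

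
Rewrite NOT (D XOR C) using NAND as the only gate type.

(((D NAND (D NAND C)) NAND (C NAND (D NAND C))) NAND ((D NAND (D NAND C)) NAND (C NAND (D NAND C))))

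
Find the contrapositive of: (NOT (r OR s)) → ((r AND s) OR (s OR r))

Contrapositive: NOT ((r AND s) OR (s OR r)) → (r OR s)
Note: A statement and its contrapositive are logically equivalent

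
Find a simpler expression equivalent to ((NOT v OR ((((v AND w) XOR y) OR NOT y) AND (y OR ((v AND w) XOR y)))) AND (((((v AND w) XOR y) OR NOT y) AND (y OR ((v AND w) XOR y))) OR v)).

By distribution ((E OR v) AND (E OR NOT v) = E) then distribution ((E OR v) AND (E OR NOT v) = E):
= ((v AND w) XOR y)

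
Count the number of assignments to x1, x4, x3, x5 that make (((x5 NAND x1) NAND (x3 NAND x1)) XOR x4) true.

Satisfying assignments: (0,1,0,0), (0,1,0,1), (0,1,1,0), (0,1,1,1), (1,0,0,1), (1,0,1,0), (1,0,1,1), (1,1,0,0)
Count: 8 out of 16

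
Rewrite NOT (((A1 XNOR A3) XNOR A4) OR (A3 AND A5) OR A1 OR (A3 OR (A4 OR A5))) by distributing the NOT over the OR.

NOT ((A1 XNOR A3) XNOR A4) AND NOT (A3 AND A5) AND NOT A1 AND NOT (A3 OR (A4 OR A5))
De Morgan's: NOT(OR of terms) = AND of negations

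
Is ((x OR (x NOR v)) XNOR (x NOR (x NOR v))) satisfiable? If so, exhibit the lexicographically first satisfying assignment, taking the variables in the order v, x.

UNSATISFIABLE - no assignment makes this expression true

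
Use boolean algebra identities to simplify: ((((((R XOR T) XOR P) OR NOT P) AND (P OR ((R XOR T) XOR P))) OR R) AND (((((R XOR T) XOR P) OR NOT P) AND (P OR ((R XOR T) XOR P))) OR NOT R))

By distribution ((E OR v) AND (E OR NOT v) = E) then distribution ((E OR v) AND (E OR NOT v) = E):
= ((R XOR T) XOR P)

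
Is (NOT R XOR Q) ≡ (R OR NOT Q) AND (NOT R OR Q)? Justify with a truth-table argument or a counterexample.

Yes, they are equivalent — the two output columns agree on all 4 assignments:
R | Q | Expression 1 | Expression 2
-----------------------------------
0 | 0 | 1 | 1
0 | 1 | 0 | 0
1 | 0 | 0 | 0
1 | 1 | 1 | 1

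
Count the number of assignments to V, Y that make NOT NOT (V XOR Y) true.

Satisfying assignments: (0,1), (1,0)
Count: 2 out of 4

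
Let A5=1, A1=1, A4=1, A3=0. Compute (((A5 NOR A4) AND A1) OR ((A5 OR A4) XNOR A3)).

Substituting: (((1 NOR 1) AND 1) OR ((1 OR 1) XNOR 0))
= 0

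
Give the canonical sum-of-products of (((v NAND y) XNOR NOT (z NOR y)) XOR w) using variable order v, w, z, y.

Σm(1, 2, 3, 4, 10, 12, 13, 15) = (NOT v AND NOT w AND NOT z AND y) OR (NOT v AND NOT w AND z AND NOT y) OR (NOT v AND NOT w AND z AND y) OR (NOT v AND w AND NOT z AND NOT y) OR (v AND NOT w AND z AND NOT y) OR (v AND w AND NOT z AND NOT y) OR (v AND w AND NOT z AND y) OR (v AND w AND z AND y)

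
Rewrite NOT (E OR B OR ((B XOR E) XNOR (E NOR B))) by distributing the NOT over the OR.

NOT E AND NOT B AND NOT ((B XOR E) XNOR (E NOR B))
De Morgan's: NOT(OR of terms) = AND of negations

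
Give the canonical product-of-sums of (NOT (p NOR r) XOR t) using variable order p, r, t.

ΠM(0, 3, 5, 7) = (p OR r OR t) AND (p OR NOT r OR NOT t) AND (NOT p OR r OR NOT t) AND (NOT p OR NOT r OR NOT t)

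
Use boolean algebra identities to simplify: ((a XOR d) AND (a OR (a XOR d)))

By absorption (E AND (E OR v) = E):
= (a XOR d)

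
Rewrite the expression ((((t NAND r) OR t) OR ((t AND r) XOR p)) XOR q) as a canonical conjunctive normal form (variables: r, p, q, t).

(r OR p OR NOT q OR t) AND (r OR p OR NOT q OR NOT t) AND (r OR NOT p OR NOT q OR t) AND (r OR NOT p OR NOT q OR NOT t) AND (NOT r OR p OR NOT q OR t) AND (NOT r OR p OR NOT q OR NOT t) AND (NOT r OR NOT p OR NOT q OR t) AND (NOT r OR NOT p OR NOT q OR NOT t)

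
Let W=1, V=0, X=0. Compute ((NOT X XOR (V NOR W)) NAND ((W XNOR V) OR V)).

Substituting: ((NOT 0 XOR (0 NOR 1)) NAND ((1 XNOR 0) OR 0))
= 1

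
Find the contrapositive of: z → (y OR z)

Contrapositive: NOT (y OR z) → NOT z
Note: A statement and its contrapositive are logically equivalent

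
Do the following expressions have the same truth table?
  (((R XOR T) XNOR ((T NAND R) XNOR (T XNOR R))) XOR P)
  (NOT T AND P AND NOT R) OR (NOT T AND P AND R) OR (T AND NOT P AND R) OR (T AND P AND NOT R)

Yes, they are equivalent — the two output columns agree on all 8 assignments:
T | P | R | Expression 1 | Expression 2
---------------------------------------
0 | 0 | 0 | 0 | 0
0 | 0 | 1 | 0 | 0
0 | 1 | 0 | 1 | 1
0 | 1 | 1 | 1 | 1
1 | 0 | 0 | 0 | 0
1 | 0 | 1 | 1 | 1
1 | 1 | 0 | 1 | 1
1 | 1 | 1 | 0 | 0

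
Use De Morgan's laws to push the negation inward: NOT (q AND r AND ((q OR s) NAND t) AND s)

NOT q OR NOT r OR NOT ((q OR s) NAND t) OR NOT s
De Morgan's: NOT(AND of terms) = OR of negations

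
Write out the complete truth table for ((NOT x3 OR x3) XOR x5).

x3 | x5 | Output
----------------
0 | 0 | 1
0 | 1 | 0
1 | 0 | 1
1 | 1 | 0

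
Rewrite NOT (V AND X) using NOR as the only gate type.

(((V NOR V) NOR (X NOR X)) NOR ((V NOR V) NOR (X NOR X)))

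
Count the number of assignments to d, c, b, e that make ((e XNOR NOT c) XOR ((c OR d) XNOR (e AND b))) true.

Satisfying assignments: (0,0,0,0), (0,0,1,0), (0,0,1,1), (0,1,0,0), (0,1,1,0), (0,1,1,1), (1,0,0,1), (1,1,0,0), (1,1,1,0), (1,1,1,1)
Count: 10 out of 16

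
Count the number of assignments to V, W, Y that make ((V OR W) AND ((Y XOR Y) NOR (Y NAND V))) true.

Satisfying assignments: (1,0,1), (1,1,1)
Count: 2 out of 8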